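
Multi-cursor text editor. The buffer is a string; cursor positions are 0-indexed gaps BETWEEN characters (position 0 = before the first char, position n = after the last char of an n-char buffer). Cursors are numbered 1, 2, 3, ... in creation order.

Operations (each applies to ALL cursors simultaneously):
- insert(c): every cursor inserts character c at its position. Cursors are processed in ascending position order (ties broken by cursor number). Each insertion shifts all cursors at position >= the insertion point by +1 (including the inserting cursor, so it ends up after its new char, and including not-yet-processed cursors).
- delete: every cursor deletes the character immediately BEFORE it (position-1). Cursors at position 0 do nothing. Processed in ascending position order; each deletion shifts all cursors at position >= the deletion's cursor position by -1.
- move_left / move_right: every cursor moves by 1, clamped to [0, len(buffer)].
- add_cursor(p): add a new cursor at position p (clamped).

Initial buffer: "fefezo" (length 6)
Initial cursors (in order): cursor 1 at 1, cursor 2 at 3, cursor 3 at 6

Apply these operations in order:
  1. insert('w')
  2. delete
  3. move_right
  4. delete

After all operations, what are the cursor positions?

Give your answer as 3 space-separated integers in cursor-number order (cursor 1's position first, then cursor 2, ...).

Answer: 1 2 3

Derivation:
After op 1 (insert('w')): buffer="fwefwezow" (len 9), cursors c1@2 c2@5 c3@9, authorship .1..2...3
After op 2 (delete): buffer="fefezo" (len 6), cursors c1@1 c2@3 c3@6, authorship ......
After op 3 (move_right): buffer="fefezo" (len 6), cursors c1@2 c2@4 c3@6, authorship ......
After op 4 (delete): buffer="ffz" (len 3), cursors c1@1 c2@2 c3@3, authorship ...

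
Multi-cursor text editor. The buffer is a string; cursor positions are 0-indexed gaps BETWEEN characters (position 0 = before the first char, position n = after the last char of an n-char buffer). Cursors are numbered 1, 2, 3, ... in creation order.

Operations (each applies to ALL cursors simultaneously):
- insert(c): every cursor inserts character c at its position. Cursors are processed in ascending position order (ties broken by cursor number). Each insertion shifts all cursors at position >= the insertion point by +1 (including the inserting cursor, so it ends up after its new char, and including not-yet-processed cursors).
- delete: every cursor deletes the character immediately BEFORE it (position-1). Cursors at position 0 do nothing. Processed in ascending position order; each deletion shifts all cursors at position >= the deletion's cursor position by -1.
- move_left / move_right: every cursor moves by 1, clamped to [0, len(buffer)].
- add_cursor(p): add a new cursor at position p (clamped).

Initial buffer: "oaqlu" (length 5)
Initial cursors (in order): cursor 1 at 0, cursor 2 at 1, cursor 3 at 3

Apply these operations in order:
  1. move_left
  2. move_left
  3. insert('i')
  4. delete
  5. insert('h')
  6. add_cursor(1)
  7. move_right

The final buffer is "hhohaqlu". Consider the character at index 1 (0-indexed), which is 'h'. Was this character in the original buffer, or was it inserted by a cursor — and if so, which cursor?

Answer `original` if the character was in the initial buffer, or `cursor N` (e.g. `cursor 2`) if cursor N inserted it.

Answer: cursor 2

Derivation:
After op 1 (move_left): buffer="oaqlu" (len 5), cursors c1@0 c2@0 c3@2, authorship .....
After op 2 (move_left): buffer="oaqlu" (len 5), cursors c1@0 c2@0 c3@1, authorship .....
After op 3 (insert('i')): buffer="iioiaqlu" (len 8), cursors c1@2 c2@2 c3@4, authorship 12.3....
After op 4 (delete): buffer="oaqlu" (len 5), cursors c1@0 c2@0 c3@1, authorship .....
After op 5 (insert('h')): buffer="hhohaqlu" (len 8), cursors c1@2 c2@2 c3@4, authorship 12.3....
After op 6 (add_cursor(1)): buffer="hhohaqlu" (len 8), cursors c4@1 c1@2 c2@2 c3@4, authorship 12.3....
After op 7 (move_right): buffer="hhohaqlu" (len 8), cursors c4@2 c1@3 c2@3 c3@5, authorship 12.3....
Authorship (.=original, N=cursor N): 1 2 . 3 . . . .
Index 1: author = 2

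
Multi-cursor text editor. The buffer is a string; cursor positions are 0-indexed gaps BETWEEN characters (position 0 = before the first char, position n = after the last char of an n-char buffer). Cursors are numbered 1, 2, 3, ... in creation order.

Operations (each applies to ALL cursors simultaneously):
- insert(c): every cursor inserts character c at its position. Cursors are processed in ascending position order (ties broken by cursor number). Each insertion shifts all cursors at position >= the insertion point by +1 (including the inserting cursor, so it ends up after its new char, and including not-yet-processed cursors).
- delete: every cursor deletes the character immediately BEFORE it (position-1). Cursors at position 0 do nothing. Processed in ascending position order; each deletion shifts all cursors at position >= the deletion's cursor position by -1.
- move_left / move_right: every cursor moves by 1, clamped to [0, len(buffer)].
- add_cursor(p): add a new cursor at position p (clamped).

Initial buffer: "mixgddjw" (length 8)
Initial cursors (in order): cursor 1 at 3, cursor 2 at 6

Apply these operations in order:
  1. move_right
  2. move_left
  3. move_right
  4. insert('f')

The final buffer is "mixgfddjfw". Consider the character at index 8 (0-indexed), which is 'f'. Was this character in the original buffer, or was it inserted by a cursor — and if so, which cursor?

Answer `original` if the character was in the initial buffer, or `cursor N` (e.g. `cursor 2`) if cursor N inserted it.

Answer: cursor 2

Derivation:
After op 1 (move_right): buffer="mixgddjw" (len 8), cursors c1@4 c2@7, authorship ........
After op 2 (move_left): buffer="mixgddjw" (len 8), cursors c1@3 c2@6, authorship ........
After op 3 (move_right): buffer="mixgddjw" (len 8), cursors c1@4 c2@7, authorship ........
After op 4 (insert('f')): buffer="mixgfddjfw" (len 10), cursors c1@5 c2@9, authorship ....1...2.
Authorship (.=original, N=cursor N): . . . . 1 . . . 2 .
Index 8: author = 2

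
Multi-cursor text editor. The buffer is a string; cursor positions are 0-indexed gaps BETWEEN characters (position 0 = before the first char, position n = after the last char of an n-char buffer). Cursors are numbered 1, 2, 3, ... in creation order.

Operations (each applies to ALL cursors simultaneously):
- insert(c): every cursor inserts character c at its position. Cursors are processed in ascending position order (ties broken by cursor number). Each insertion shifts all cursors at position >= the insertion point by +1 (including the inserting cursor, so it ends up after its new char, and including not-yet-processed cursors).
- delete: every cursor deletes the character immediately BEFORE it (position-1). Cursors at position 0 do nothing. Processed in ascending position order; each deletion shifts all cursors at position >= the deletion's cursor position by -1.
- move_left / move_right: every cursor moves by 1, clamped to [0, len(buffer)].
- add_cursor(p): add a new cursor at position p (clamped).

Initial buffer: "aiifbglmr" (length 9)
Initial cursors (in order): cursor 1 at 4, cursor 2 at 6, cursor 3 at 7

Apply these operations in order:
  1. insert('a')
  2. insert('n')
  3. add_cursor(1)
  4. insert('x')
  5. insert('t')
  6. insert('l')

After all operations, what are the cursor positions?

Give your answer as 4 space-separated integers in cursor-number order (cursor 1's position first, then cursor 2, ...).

After op 1 (insert('a')): buffer="aiifabgalamr" (len 12), cursors c1@5 c2@8 c3@10, authorship ....1..2.3..
After op 2 (insert('n')): buffer="aiifanbganlanmr" (len 15), cursors c1@6 c2@10 c3@13, authorship ....11..22.33..
After op 3 (add_cursor(1)): buffer="aiifanbganlanmr" (len 15), cursors c4@1 c1@6 c2@10 c3@13, authorship ....11..22.33..
After op 4 (insert('x')): buffer="axiifanxbganxlanxmr" (len 19), cursors c4@2 c1@8 c2@13 c3@17, authorship .4...111..222.333..
After op 5 (insert('t')): buffer="axtiifanxtbganxtlanxtmr" (len 23), cursors c4@3 c1@10 c2@16 c3@21, authorship .44...1111..2222.3333..
After op 6 (insert('l')): buffer="axtliifanxtlbganxtllanxtlmr" (len 27), cursors c4@4 c1@12 c2@19 c3@25, authorship .444...11111..22222.33333..

Answer: 12 19 25 4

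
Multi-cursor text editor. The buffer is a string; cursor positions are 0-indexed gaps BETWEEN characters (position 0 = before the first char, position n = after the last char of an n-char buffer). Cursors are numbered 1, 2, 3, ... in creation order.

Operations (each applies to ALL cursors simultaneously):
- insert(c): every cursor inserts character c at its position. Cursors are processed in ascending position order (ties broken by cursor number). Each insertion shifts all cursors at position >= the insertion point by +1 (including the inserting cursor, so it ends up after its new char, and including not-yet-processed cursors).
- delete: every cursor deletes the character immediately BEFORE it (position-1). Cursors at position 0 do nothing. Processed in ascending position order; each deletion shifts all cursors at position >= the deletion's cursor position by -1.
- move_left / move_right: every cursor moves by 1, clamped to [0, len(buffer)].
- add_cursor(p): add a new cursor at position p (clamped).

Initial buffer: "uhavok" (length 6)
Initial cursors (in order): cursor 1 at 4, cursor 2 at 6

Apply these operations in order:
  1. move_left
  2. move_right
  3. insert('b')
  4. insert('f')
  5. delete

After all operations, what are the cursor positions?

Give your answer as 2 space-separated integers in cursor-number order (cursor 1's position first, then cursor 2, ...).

Answer: 5 8

Derivation:
After op 1 (move_left): buffer="uhavok" (len 6), cursors c1@3 c2@5, authorship ......
After op 2 (move_right): buffer="uhavok" (len 6), cursors c1@4 c2@6, authorship ......
After op 3 (insert('b')): buffer="uhavbokb" (len 8), cursors c1@5 c2@8, authorship ....1..2
After op 4 (insert('f')): buffer="uhavbfokbf" (len 10), cursors c1@6 c2@10, authorship ....11..22
After op 5 (delete): buffer="uhavbokb" (len 8), cursors c1@5 c2@8, authorship ....1..2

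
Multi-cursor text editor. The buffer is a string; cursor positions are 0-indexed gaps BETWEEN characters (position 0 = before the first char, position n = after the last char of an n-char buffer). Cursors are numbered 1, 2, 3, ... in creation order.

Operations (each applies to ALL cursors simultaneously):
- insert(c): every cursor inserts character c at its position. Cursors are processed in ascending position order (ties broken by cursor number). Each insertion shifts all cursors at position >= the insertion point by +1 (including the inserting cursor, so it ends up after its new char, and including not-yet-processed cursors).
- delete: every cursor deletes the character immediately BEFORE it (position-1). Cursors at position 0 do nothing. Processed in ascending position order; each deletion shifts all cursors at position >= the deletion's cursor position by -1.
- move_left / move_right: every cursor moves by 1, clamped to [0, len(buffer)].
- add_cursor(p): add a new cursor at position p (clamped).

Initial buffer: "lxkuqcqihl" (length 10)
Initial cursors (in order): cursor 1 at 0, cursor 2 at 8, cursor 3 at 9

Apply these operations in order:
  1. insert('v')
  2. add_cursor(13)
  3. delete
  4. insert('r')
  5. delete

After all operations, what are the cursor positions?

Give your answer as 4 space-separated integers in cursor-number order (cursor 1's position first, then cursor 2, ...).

After op 1 (insert('v')): buffer="vlxkuqcqivhvl" (len 13), cursors c1@1 c2@10 c3@12, authorship 1........2.3.
After op 2 (add_cursor(13)): buffer="vlxkuqcqivhvl" (len 13), cursors c1@1 c2@10 c3@12 c4@13, authorship 1........2.3.
After op 3 (delete): buffer="lxkuqcqih" (len 9), cursors c1@0 c2@8 c3@9 c4@9, authorship .........
After op 4 (insert('r')): buffer="rlxkuqcqirhrr" (len 13), cursors c1@1 c2@10 c3@13 c4@13, authorship 1........2.34
After op 5 (delete): buffer="lxkuqcqih" (len 9), cursors c1@0 c2@8 c3@9 c4@9, authorship .........

Answer: 0 8 9 9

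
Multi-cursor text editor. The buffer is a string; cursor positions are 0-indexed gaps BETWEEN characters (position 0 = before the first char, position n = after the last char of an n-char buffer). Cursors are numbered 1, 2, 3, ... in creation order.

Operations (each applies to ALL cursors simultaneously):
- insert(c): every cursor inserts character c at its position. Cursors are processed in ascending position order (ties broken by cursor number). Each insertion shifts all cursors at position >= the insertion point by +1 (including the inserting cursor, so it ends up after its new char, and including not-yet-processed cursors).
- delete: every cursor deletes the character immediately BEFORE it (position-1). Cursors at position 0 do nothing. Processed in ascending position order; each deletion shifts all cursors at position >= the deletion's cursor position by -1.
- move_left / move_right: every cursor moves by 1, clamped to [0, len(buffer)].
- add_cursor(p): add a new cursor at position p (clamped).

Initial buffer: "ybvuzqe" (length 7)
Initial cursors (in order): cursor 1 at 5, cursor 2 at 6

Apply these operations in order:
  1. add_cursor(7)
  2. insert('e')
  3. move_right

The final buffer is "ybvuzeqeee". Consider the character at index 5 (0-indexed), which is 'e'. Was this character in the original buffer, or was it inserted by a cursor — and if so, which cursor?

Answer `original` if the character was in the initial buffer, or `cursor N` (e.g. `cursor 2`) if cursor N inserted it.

Answer: cursor 1

Derivation:
After op 1 (add_cursor(7)): buffer="ybvuzqe" (len 7), cursors c1@5 c2@6 c3@7, authorship .......
After op 2 (insert('e')): buffer="ybvuzeqeee" (len 10), cursors c1@6 c2@8 c3@10, authorship .....1.2.3
After op 3 (move_right): buffer="ybvuzeqeee" (len 10), cursors c1@7 c2@9 c3@10, authorship .....1.2.3
Authorship (.=original, N=cursor N): . . . . . 1 . 2 . 3
Index 5: author = 1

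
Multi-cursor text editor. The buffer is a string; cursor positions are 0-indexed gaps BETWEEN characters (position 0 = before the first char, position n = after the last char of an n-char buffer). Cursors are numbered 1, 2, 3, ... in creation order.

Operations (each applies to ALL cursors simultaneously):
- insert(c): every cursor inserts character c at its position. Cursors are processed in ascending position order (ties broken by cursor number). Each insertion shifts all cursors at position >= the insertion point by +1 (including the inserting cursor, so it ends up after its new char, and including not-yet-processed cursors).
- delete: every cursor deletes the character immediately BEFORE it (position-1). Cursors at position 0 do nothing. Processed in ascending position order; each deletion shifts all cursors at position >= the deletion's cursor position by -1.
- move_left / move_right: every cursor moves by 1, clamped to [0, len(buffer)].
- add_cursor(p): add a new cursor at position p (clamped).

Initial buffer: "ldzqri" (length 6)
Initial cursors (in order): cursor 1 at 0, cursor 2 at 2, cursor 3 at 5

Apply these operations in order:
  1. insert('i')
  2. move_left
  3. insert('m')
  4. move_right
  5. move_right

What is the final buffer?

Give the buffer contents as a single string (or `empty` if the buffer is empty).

After op 1 (insert('i')): buffer="ildizqrii" (len 9), cursors c1@1 c2@4 c3@8, authorship 1..2...3.
After op 2 (move_left): buffer="ildizqrii" (len 9), cursors c1@0 c2@3 c3@7, authorship 1..2...3.
After op 3 (insert('m')): buffer="mildmizqrmii" (len 12), cursors c1@1 c2@5 c3@10, authorship 11..22...33.
After op 4 (move_right): buffer="mildmizqrmii" (len 12), cursors c1@2 c2@6 c3@11, authorship 11..22...33.
After op 5 (move_right): buffer="mildmizqrmii" (len 12), cursors c1@3 c2@7 c3@12, authorship 11..22...33.

Answer: mildmizqrmii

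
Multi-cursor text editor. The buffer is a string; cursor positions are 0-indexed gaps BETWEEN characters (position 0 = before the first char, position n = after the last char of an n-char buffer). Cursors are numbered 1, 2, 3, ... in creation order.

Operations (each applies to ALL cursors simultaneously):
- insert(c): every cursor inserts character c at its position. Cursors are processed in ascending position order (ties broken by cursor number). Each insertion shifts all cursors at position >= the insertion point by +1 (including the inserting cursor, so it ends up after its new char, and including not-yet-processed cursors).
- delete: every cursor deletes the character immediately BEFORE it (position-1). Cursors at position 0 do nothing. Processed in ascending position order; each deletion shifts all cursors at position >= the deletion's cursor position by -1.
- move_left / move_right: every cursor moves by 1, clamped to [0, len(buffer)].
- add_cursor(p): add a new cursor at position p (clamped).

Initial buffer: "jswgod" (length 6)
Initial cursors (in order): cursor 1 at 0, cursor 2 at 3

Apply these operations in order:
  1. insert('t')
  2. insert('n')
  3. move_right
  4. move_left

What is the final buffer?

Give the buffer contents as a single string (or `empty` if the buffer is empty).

After op 1 (insert('t')): buffer="tjswtgod" (len 8), cursors c1@1 c2@5, authorship 1...2...
After op 2 (insert('n')): buffer="tnjswtngod" (len 10), cursors c1@2 c2@7, authorship 11...22...
After op 3 (move_right): buffer="tnjswtngod" (len 10), cursors c1@3 c2@8, authorship 11...22...
After op 4 (move_left): buffer="tnjswtngod" (len 10), cursors c1@2 c2@7, authorship 11...22...

Answer: tnjswtngod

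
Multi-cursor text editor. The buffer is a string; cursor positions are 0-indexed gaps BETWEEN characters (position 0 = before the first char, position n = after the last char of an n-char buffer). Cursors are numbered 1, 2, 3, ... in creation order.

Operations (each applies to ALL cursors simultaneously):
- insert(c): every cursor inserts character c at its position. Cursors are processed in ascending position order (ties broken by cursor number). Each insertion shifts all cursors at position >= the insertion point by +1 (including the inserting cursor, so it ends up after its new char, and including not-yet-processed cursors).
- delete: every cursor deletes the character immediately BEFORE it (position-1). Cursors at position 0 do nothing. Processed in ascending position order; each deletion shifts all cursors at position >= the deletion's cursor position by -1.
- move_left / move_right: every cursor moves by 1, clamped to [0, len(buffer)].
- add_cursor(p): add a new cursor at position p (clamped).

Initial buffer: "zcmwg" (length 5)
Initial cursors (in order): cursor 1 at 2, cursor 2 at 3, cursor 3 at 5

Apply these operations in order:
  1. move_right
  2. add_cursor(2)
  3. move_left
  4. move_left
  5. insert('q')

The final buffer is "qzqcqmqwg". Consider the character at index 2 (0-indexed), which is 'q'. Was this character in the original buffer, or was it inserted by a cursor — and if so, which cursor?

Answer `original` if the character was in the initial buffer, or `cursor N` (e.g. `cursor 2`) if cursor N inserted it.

Answer: cursor 1

Derivation:
After op 1 (move_right): buffer="zcmwg" (len 5), cursors c1@3 c2@4 c3@5, authorship .....
After op 2 (add_cursor(2)): buffer="zcmwg" (len 5), cursors c4@2 c1@3 c2@4 c3@5, authorship .....
After op 3 (move_left): buffer="zcmwg" (len 5), cursors c4@1 c1@2 c2@3 c3@4, authorship .....
After op 4 (move_left): buffer="zcmwg" (len 5), cursors c4@0 c1@1 c2@2 c3@3, authorship .....
After op 5 (insert('q')): buffer="qzqcqmqwg" (len 9), cursors c4@1 c1@3 c2@5 c3@7, authorship 4.1.2.3..
Authorship (.=original, N=cursor N): 4 . 1 . 2 . 3 . .
Index 2: author = 1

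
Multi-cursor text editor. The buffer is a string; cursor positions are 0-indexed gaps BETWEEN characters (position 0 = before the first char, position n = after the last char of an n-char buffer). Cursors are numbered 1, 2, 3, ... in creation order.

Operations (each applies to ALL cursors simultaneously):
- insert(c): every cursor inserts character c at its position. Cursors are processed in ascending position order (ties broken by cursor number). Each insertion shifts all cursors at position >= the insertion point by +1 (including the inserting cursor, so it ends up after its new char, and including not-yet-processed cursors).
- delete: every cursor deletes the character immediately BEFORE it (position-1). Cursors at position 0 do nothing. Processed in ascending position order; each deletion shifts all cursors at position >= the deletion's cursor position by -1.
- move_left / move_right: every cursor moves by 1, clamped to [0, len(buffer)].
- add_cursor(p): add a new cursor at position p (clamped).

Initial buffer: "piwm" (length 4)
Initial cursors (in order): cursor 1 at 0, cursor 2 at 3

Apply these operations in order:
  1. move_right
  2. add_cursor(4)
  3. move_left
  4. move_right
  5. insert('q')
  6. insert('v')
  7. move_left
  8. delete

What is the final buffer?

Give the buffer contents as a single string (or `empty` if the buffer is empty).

Answer: pviwmqv

Derivation:
After op 1 (move_right): buffer="piwm" (len 4), cursors c1@1 c2@4, authorship ....
After op 2 (add_cursor(4)): buffer="piwm" (len 4), cursors c1@1 c2@4 c3@4, authorship ....
After op 3 (move_left): buffer="piwm" (len 4), cursors c1@0 c2@3 c3@3, authorship ....
After op 4 (move_right): buffer="piwm" (len 4), cursors c1@1 c2@4 c3@4, authorship ....
After op 5 (insert('q')): buffer="pqiwmqq" (len 7), cursors c1@2 c2@7 c3@7, authorship .1...23
After op 6 (insert('v')): buffer="pqviwmqqvv" (len 10), cursors c1@3 c2@10 c3@10, authorship .11...2323
After op 7 (move_left): buffer="pqviwmqqvv" (len 10), cursors c1@2 c2@9 c3@9, authorship .11...2323
After op 8 (delete): buffer="pviwmqv" (len 7), cursors c1@1 c2@6 c3@6, authorship .1...23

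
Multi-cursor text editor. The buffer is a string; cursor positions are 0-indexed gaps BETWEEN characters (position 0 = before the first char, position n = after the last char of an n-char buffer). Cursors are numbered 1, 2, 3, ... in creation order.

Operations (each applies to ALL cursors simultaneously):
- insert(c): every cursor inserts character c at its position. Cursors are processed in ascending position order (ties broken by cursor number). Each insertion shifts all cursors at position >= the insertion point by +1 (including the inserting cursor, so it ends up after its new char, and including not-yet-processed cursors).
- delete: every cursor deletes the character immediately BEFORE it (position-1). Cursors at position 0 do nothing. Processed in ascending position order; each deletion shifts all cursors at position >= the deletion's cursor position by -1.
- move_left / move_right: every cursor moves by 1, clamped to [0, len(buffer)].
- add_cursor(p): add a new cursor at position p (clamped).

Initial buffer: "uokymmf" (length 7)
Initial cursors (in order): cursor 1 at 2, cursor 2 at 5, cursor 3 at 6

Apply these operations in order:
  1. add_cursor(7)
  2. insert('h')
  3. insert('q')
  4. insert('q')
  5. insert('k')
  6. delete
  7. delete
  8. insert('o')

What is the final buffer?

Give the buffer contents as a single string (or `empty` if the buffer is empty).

After op 1 (add_cursor(7)): buffer="uokymmf" (len 7), cursors c1@2 c2@5 c3@6 c4@7, authorship .......
After op 2 (insert('h')): buffer="uohkymhmhfh" (len 11), cursors c1@3 c2@7 c3@9 c4@11, authorship ..1...2.3.4
After op 3 (insert('q')): buffer="uohqkymhqmhqfhq" (len 15), cursors c1@4 c2@9 c3@12 c4@15, authorship ..11...22.33.44
After op 4 (insert('q')): buffer="uohqqkymhqqmhqqfhqq" (len 19), cursors c1@5 c2@11 c3@15 c4@19, authorship ..111...222.333.444
After op 5 (insert('k')): buffer="uohqqkkymhqqkmhqqkfhqqk" (len 23), cursors c1@6 c2@13 c3@18 c4@23, authorship ..1111...2222.3333.4444
After op 6 (delete): buffer="uohqqkymhqqmhqqfhqq" (len 19), cursors c1@5 c2@11 c3@15 c4@19, authorship ..111...222.333.444
After op 7 (delete): buffer="uohqkymhqmhqfhq" (len 15), cursors c1@4 c2@9 c3@12 c4@15, authorship ..11...22.33.44
After op 8 (insert('o')): buffer="uohqokymhqomhqofhqo" (len 19), cursors c1@5 c2@11 c3@15 c4@19, authorship ..111...222.333.444

Answer: uohqokymhqomhqofhqo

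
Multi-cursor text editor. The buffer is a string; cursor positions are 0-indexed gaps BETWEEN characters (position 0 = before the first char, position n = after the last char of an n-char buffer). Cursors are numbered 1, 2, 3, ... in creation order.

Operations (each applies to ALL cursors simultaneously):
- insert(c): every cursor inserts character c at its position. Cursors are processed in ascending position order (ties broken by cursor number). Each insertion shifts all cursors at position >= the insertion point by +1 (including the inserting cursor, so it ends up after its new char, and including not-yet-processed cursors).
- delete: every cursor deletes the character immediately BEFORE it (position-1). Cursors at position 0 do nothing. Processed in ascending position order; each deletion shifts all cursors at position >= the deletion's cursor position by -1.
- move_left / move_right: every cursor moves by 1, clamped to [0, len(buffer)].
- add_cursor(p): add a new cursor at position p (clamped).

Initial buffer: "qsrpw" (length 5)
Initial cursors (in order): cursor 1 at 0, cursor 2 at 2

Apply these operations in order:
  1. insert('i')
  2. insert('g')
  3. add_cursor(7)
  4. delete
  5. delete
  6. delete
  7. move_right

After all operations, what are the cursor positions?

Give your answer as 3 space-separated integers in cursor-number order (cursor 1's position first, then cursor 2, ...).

After op 1 (insert('i')): buffer="iqsirpw" (len 7), cursors c1@1 c2@4, authorship 1..2...
After op 2 (insert('g')): buffer="igqsigrpw" (len 9), cursors c1@2 c2@6, authorship 11..22...
After op 3 (add_cursor(7)): buffer="igqsigrpw" (len 9), cursors c1@2 c2@6 c3@7, authorship 11..22...
After op 4 (delete): buffer="iqsipw" (len 6), cursors c1@1 c2@4 c3@4, authorship 1..2..
After op 5 (delete): buffer="qpw" (len 3), cursors c1@0 c2@1 c3@1, authorship ...
After op 6 (delete): buffer="pw" (len 2), cursors c1@0 c2@0 c3@0, authorship ..
After op 7 (move_right): buffer="pw" (len 2), cursors c1@1 c2@1 c3@1, authorship ..

Answer: 1 1 1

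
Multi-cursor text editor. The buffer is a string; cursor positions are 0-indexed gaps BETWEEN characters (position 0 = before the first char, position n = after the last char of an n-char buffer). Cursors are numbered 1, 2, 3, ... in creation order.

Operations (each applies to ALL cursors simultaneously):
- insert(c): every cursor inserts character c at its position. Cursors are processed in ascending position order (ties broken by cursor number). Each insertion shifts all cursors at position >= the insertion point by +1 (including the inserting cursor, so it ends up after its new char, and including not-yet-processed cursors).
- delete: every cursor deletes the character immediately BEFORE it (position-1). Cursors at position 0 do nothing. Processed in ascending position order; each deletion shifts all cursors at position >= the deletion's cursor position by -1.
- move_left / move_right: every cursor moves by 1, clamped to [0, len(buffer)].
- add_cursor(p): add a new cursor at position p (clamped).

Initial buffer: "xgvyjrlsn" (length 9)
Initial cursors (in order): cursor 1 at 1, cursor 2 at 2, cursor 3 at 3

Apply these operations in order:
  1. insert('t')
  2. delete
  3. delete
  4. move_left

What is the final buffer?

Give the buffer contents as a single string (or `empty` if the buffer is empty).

After op 1 (insert('t')): buffer="xtgtvtyjrlsn" (len 12), cursors c1@2 c2@4 c3@6, authorship .1.2.3......
After op 2 (delete): buffer="xgvyjrlsn" (len 9), cursors c1@1 c2@2 c3@3, authorship .........
After op 3 (delete): buffer="yjrlsn" (len 6), cursors c1@0 c2@0 c3@0, authorship ......
After op 4 (move_left): buffer="yjrlsn" (len 6), cursors c1@0 c2@0 c3@0, authorship ......

Answer: yjrlsn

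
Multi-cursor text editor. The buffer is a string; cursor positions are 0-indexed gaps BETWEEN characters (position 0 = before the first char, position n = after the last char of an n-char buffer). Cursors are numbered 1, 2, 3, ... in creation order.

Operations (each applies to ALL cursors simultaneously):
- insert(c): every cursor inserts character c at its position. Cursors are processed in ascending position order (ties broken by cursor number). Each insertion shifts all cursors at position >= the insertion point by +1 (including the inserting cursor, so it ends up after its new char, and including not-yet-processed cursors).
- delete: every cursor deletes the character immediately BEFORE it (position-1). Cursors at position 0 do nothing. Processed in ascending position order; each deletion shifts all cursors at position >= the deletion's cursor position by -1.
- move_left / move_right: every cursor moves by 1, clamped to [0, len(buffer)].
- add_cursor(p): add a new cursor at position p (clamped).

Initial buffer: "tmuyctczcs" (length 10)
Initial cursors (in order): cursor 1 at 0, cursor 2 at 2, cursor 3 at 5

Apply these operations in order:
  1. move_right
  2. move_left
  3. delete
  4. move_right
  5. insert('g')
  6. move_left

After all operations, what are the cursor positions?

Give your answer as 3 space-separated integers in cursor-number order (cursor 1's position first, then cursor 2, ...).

Answer: 1 3 6

Derivation:
After op 1 (move_right): buffer="tmuyctczcs" (len 10), cursors c1@1 c2@3 c3@6, authorship ..........
After op 2 (move_left): buffer="tmuyctczcs" (len 10), cursors c1@0 c2@2 c3@5, authorship ..........
After op 3 (delete): buffer="tuytczcs" (len 8), cursors c1@0 c2@1 c3@3, authorship ........
After op 4 (move_right): buffer="tuytczcs" (len 8), cursors c1@1 c2@2 c3@4, authorship ........
After op 5 (insert('g')): buffer="tgugytgczcs" (len 11), cursors c1@2 c2@4 c3@7, authorship .1.2..3....
After op 6 (move_left): buffer="tgugytgczcs" (len 11), cursors c1@1 c2@3 c3@6, authorship .1.2..3....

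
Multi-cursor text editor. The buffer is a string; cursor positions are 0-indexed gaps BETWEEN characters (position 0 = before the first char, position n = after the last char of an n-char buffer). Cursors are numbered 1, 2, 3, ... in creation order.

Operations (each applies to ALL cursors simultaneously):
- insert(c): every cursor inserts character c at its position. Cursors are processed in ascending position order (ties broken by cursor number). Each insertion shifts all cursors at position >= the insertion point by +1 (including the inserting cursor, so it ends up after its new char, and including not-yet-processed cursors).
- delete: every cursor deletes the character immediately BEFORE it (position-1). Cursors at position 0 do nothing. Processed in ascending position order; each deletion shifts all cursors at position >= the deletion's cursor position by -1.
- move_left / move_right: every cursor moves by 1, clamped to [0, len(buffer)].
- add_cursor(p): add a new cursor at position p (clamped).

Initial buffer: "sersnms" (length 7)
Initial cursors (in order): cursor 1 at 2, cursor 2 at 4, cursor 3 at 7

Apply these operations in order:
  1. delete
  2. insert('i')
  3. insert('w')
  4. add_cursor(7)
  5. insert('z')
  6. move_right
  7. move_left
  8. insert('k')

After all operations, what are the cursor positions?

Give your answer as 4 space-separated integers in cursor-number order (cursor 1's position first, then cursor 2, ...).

After op 1 (delete): buffer="srnm" (len 4), cursors c1@1 c2@2 c3@4, authorship ....
After op 2 (insert('i')): buffer="sirinmi" (len 7), cursors c1@2 c2@4 c3@7, authorship .1.2..3
After op 3 (insert('w')): buffer="siwriwnmiw" (len 10), cursors c1@3 c2@6 c3@10, authorship .11.22..33
After op 4 (add_cursor(7)): buffer="siwriwnmiw" (len 10), cursors c1@3 c2@6 c4@7 c3@10, authorship .11.22..33
After op 5 (insert('z')): buffer="siwzriwznzmiwz" (len 14), cursors c1@4 c2@8 c4@10 c3@14, authorship .111.222.4.333
After op 6 (move_right): buffer="siwzriwznzmiwz" (len 14), cursors c1@5 c2@9 c4@11 c3@14, authorship .111.222.4.333
After op 7 (move_left): buffer="siwzriwznzmiwz" (len 14), cursors c1@4 c2@8 c4@10 c3@13, authorship .111.222.4.333
After op 8 (insert('k')): buffer="siwzkriwzknzkmiwkz" (len 18), cursors c1@5 c2@10 c4@13 c3@17, authorship .1111.2222.44.3333

Answer: 5 10 17 13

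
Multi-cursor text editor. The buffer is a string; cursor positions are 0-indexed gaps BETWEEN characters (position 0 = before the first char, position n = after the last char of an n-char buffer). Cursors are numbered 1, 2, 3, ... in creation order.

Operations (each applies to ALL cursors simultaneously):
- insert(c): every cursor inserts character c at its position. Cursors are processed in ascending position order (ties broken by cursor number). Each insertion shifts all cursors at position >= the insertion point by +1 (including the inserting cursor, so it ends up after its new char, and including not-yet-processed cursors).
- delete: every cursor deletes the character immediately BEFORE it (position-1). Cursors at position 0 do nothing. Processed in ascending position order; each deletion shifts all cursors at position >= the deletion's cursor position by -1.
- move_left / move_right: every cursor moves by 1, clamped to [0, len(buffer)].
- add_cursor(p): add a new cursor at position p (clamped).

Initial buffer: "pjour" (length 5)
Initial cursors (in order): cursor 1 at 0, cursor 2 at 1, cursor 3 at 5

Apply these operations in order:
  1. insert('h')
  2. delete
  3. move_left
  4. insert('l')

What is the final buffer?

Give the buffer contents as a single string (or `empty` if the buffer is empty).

Answer: llpjoulr

Derivation:
After op 1 (insert('h')): buffer="hphjourh" (len 8), cursors c1@1 c2@3 c3@8, authorship 1.2....3
After op 2 (delete): buffer="pjour" (len 5), cursors c1@0 c2@1 c3@5, authorship .....
After op 3 (move_left): buffer="pjour" (len 5), cursors c1@0 c2@0 c3@4, authorship .....
After op 4 (insert('l')): buffer="llpjoulr" (len 8), cursors c1@2 c2@2 c3@7, authorship 12....3.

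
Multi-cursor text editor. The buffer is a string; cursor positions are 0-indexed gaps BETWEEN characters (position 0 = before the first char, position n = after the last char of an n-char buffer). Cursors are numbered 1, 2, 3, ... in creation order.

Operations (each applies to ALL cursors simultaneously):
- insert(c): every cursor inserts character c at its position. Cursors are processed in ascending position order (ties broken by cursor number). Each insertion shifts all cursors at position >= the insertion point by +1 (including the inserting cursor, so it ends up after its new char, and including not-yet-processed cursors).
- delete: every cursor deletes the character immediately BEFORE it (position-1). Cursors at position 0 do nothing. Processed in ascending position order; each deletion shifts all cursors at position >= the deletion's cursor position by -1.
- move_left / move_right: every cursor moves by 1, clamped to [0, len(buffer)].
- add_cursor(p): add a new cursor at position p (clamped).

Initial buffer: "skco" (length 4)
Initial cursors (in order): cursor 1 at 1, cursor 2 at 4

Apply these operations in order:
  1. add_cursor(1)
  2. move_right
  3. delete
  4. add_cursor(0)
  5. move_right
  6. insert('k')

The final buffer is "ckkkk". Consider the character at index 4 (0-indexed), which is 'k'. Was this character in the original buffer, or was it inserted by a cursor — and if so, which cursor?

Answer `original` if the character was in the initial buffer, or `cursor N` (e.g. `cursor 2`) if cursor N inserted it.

After op 1 (add_cursor(1)): buffer="skco" (len 4), cursors c1@1 c3@1 c2@4, authorship ....
After op 2 (move_right): buffer="skco" (len 4), cursors c1@2 c3@2 c2@4, authorship ....
After op 3 (delete): buffer="c" (len 1), cursors c1@0 c3@0 c2@1, authorship .
After op 4 (add_cursor(0)): buffer="c" (len 1), cursors c1@0 c3@0 c4@0 c2@1, authorship .
After op 5 (move_right): buffer="c" (len 1), cursors c1@1 c2@1 c3@1 c4@1, authorship .
After op 6 (insert('k')): buffer="ckkkk" (len 5), cursors c1@5 c2@5 c3@5 c4@5, authorship .1234
Authorship (.=original, N=cursor N): . 1 2 3 4
Index 4: author = 4

Answer: cursor 4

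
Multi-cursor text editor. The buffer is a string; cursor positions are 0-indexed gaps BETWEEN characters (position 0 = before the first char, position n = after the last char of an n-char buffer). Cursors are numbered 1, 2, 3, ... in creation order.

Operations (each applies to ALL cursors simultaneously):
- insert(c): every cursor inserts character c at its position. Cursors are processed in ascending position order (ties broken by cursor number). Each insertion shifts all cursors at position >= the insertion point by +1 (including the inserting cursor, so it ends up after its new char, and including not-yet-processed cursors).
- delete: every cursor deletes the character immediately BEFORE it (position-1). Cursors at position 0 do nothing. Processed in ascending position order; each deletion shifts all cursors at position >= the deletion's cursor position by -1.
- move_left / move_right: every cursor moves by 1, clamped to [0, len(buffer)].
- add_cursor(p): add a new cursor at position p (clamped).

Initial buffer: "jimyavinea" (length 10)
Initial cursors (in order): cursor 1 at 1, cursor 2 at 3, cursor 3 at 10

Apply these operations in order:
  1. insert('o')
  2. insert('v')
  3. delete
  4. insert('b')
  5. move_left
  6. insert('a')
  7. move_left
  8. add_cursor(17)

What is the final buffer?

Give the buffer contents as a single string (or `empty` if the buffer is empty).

After op 1 (insert('o')): buffer="joimoyavineao" (len 13), cursors c1@2 c2@5 c3@13, authorship .1..2.......3
After op 2 (insert('v')): buffer="jovimovyavineaov" (len 16), cursors c1@3 c2@7 c3@16, authorship .11..22.......33
After op 3 (delete): buffer="joimoyavineao" (len 13), cursors c1@2 c2@5 c3@13, authorship .1..2.......3
After op 4 (insert('b')): buffer="jobimobyavineaob" (len 16), cursors c1@3 c2@7 c3@16, authorship .11..22.......33
After op 5 (move_left): buffer="jobimobyavineaob" (len 16), cursors c1@2 c2@6 c3@15, authorship .11..22.......33
After op 6 (insert('a')): buffer="joabimoabyavineaoab" (len 19), cursors c1@3 c2@8 c3@18, authorship .111..222.......333
After op 7 (move_left): buffer="joabimoabyavineaoab" (len 19), cursors c1@2 c2@7 c3@17, authorship .111..222.......333
After op 8 (add_cursor(17)): buffer="joabimoabyavineaoab" (len 19), cursors c1@2 c2@7 c3@17 c4@17, authorship .111..222.......333

Answer: joabimoabyavineaoab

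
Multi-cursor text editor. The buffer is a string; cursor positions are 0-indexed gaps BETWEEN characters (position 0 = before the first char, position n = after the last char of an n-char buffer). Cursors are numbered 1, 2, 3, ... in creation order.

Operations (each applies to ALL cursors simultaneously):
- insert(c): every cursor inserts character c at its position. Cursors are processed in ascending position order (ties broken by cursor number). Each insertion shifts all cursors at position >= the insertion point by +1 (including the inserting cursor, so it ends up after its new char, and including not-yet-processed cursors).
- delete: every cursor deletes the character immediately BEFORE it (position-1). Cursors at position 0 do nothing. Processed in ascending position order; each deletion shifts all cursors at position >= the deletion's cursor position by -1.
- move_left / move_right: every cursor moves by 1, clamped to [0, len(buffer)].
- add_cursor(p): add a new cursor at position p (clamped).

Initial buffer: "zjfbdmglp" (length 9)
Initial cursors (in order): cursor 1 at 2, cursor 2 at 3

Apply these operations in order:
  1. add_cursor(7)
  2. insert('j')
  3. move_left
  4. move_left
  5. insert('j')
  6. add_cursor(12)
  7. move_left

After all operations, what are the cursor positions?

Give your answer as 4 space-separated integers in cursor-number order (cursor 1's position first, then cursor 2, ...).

Answer: 1 4 10 11

Derivation:
After op 1 (add_cursor(7)): buffer="zjfbdmglp" (len 9), cursors c1@2 c2@3 c3@7, authorship .........
After op 2 (insert('j')): buffer="zjjfjbdmgjlp" (len 12), cursors c1@3 c2@5 c3@10, authorship ..1.2....3..
After op 3 (move_left): buffer="zjjfjbdmgjlp" (len 12), cursors c1@2 c2@4 c3@9, authorship ..1.2....3..
After op 4 (move_left): buffer="zjjfjbdmgjlp" (len 12), cursors c1@1 c2@3 c3@8, authorship ..1.2....3..
After op 5 (insert('j')): buffer="zjjjjfjbdmjgjlp" (len 15), cursors c1@2 c2@5 c3@11, authorship .1.12.2...3.3..
After op 6 (add_cursor(12)): buffer="zjjjjfjbdmjgjlp" (len 15), cursors c1@2 c2@5 c3@11 c4@12, authorship .1.12.2...3.3..
After op 7 (move_left): buffer="zjjjjfjbdmjgjlp" (len 15), cursors c1@1 c2@4 c3@10 c4@11, authorship .1.12.2...3.3..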